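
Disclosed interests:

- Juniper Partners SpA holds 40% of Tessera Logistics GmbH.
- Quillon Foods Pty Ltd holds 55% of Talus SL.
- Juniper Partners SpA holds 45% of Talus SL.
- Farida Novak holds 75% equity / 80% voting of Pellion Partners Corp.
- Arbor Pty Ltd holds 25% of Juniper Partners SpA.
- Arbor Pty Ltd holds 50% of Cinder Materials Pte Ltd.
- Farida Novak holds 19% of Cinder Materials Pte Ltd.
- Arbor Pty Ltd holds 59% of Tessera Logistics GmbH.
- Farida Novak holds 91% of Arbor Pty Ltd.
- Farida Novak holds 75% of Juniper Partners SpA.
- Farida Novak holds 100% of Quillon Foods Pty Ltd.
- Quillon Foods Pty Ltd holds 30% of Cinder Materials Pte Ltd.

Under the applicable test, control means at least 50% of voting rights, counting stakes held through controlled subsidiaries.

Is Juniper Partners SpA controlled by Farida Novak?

Yes

Farida holds 91% of Arbor, so Farida controls Arbor.
Farida and Arbor together hold 75% + 25% = 100% of Juniper, so Farida controls Juniper.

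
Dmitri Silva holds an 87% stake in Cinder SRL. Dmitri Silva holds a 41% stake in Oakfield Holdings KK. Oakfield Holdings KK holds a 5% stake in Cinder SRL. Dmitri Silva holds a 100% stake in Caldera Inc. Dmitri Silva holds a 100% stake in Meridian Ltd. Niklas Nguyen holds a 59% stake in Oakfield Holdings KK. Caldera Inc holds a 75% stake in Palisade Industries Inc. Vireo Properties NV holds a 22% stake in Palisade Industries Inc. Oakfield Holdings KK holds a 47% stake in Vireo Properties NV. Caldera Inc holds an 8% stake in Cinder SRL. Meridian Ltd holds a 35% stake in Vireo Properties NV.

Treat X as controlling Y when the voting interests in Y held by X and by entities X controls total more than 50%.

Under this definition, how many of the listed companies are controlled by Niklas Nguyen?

1

Niklas holds 59% of Oakfield, so Niklas controls Oakfield.
No other company's threshold is met.
Niklas controls 1 company.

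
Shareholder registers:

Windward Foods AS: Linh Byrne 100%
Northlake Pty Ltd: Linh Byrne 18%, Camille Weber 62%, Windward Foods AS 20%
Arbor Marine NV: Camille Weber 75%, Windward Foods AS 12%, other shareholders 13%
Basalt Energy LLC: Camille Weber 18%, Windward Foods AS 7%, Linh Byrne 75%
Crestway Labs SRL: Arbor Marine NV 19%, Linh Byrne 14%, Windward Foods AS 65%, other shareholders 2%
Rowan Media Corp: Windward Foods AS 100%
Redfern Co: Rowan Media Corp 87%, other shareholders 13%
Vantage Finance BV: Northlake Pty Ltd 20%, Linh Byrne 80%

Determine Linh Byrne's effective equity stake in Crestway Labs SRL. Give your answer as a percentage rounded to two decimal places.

Linh reaches Crestway along 3 paths.
Via Windward → Arbor: 100% × 12% × 19% = 2.28%.
Direct stake: 14% = 14%.
Via Windward: 100% × 65% = 65%.
Total: 2.28% + 14% + 65% = 81.28%.

81.28%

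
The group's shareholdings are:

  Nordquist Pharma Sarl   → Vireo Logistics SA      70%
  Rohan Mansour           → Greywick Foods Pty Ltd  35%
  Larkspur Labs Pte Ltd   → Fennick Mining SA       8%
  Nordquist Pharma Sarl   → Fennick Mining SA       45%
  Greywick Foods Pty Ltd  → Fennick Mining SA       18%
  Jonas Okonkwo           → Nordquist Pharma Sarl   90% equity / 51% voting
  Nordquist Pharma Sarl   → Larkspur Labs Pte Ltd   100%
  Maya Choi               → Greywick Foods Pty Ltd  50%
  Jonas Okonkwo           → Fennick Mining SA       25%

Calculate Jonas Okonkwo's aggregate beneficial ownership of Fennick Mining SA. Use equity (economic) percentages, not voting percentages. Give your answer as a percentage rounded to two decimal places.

Jonas reaches Fennick along 3 paths.
Via Nordquist → Larkspur: 90% × 100% × 8% = 7.2%.
Via Nordquist: 90% × 45% = 40.5%.
Direct stake: 25% = 25%.
Total: 7.2% + 40.5% + 25% = 72.7%.
Rounded: 72.70%.

72.70%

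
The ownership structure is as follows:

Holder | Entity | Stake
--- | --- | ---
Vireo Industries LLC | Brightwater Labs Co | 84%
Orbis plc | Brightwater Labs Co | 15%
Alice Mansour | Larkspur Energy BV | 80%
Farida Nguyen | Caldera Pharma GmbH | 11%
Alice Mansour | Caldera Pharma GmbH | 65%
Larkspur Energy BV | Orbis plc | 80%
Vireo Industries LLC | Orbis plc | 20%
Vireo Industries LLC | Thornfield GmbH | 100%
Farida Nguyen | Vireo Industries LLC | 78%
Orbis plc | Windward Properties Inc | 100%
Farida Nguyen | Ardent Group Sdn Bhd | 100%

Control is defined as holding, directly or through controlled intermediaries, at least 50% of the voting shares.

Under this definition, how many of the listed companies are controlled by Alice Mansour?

4

Alice holds 65% of Caldera, so Alice controls Caldera.
Alice holds 80% of Larkspur, so Alice controls Larkspur.
Larkspur holds 80% of Orbis, so Alice controls Orbis.
Orbis holds 100% of Windward, so Alice controls Windward.
No other company's threshold is met.
Alice controls 4 companies.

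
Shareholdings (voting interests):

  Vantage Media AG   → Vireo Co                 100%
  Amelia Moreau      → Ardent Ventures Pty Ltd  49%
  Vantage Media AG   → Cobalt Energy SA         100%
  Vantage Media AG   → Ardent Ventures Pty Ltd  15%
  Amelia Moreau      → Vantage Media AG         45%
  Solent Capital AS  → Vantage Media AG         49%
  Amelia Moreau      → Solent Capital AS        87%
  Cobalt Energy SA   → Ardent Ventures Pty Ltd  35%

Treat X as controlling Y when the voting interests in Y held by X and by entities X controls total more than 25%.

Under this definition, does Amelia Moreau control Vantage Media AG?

Amelia holds 87% of Solent, so Amelia controls Solent.
Solent and Amelia together hold 49% + 45% = 94% of Vantage, so Amelia controls Vantage.

Yes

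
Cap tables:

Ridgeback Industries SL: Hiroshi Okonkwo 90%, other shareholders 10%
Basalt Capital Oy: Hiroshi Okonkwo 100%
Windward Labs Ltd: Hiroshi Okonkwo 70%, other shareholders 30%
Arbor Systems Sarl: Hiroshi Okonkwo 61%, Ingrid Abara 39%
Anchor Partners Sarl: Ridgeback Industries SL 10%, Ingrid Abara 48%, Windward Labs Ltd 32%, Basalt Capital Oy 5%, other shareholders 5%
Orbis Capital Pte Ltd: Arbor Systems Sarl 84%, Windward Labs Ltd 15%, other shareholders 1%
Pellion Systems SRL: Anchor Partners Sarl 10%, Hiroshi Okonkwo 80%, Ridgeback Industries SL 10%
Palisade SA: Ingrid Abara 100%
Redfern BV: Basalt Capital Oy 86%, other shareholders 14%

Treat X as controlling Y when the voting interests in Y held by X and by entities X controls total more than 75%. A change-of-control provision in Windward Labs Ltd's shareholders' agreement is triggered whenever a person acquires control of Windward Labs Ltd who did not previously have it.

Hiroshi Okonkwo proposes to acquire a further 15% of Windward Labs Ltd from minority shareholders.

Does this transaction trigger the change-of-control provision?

Yes

The purchase changes only Hiroshi's holdings, so Hiroshi is the only person who could newly come to control Windward.
Hiroshi holds 90% of Ridgeback, so Hiroshi controls Ridgeback.
Hiroshi holds 100% of Basalt, so Hiroshi controls Basalt.
Hiroshi and Ridgeback together hold 80% + 10% = 90% of Pellion, so Hiroshi controls Pellion.
Basalt holds 86% of Redfern, so Hiroshi controls Redfern.
In Windward, Hiroshi's side holds only 70%, not > 75%.
So before the transaction, Hiroshi does not control Windward.
After the purchase, Hiroshi's direct stake in Windward rises to 70% + 15% = 85%.
Hiroshi holds 85% of Windward, so Hiroshi controls Windward.
Hiroshi did not control Windward before and does after, so the clause is triggered.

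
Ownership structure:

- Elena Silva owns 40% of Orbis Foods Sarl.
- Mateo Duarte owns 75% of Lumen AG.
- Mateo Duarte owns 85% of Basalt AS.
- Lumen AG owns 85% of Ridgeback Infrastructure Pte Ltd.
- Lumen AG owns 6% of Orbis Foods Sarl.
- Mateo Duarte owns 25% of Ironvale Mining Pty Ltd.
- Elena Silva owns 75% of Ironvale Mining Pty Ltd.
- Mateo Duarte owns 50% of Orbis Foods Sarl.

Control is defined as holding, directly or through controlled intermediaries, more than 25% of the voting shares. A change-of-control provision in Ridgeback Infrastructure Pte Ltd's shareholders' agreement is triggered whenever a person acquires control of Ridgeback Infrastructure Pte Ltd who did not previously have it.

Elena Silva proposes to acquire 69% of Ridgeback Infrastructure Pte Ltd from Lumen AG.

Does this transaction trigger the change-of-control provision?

The purchase adds only to Elena's holdings (Lumen's stake shrinks), so Elena is the only person who could newly come to control Ridgeback.
Elena holds 75% of Ironvale, so Elena controls Ironvale.
Elena holds 40% of Orbis, so Elena controls Orbis.
Neither Elena nor any entity Elena controls holds any voting interest in Ridgeback.
So before the transaction, Elena does not control Ridgeback.
After the purchase, Elena holds 69% of Ridgeback directly, and Lumen's stake falls to 16%.
Elena holds 69% of Ridgeback, so Elena controls Ridgeback.
Elena did not control Ridgeback before and does after, so the clause is triggered.

Yes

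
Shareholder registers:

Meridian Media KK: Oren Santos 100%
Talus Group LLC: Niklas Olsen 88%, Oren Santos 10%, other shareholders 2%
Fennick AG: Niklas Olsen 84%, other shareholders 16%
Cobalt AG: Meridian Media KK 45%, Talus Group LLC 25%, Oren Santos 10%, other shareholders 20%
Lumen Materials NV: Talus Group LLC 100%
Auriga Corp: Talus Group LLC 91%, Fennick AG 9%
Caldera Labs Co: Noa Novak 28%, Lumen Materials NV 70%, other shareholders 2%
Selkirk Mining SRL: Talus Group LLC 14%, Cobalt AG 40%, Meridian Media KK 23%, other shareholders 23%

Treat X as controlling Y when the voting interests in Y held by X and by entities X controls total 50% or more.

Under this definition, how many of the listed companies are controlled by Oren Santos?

3

Oren holds 100% of Meridian, so Oren controls Meridian.
Meridian and Oren together hold 45% + 10% = 55% of Cobalt, so Oren controls Cobalt.
Cobalt and Meridian together hold 40% + 23% = 63% of Selkirk, so Oren controls Selkirk.
No other company's threshold is met.
Oren controls 3 companies.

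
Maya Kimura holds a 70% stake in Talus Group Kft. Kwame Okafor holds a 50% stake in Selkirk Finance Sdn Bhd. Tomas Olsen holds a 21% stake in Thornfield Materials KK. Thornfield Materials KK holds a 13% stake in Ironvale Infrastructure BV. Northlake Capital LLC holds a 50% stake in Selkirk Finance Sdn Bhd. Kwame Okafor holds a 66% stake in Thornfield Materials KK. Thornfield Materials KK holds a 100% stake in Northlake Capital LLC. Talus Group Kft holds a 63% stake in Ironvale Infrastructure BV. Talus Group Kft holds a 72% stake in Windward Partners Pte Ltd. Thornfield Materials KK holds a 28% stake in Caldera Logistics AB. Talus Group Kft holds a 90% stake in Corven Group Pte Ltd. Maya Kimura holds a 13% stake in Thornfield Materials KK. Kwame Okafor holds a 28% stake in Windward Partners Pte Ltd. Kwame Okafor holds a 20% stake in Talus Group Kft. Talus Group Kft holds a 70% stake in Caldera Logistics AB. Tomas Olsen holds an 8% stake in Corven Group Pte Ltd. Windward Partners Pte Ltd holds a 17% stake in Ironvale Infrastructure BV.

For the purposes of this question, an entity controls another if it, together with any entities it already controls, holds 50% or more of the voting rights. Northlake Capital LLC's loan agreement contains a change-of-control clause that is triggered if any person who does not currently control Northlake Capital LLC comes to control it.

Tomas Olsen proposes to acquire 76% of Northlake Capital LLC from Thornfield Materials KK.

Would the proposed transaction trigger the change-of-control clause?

The purchase adds only to Tomas's holdings (Thornfield's stake shrinks), so Tomas is the only person who could newly come to control Northlake.
Tomas's largest direct stake is 21% in Thornfield, which does not meet the threshold, so Tomas controls no company.
Neither Tomas nor any entity Tomas controls holds any voting interest in Northlake.
So before the transaction, Tomas does not control Northlake.
After the purchase, Tomas holds 76% of Northlake directly, and Thornfield's stake falls to 24%.
Tomas holds 76% of Northlake, so Tomas controls Northlake.
Tomas did not control Northlake before and does after, so the clause is triggered.

Yes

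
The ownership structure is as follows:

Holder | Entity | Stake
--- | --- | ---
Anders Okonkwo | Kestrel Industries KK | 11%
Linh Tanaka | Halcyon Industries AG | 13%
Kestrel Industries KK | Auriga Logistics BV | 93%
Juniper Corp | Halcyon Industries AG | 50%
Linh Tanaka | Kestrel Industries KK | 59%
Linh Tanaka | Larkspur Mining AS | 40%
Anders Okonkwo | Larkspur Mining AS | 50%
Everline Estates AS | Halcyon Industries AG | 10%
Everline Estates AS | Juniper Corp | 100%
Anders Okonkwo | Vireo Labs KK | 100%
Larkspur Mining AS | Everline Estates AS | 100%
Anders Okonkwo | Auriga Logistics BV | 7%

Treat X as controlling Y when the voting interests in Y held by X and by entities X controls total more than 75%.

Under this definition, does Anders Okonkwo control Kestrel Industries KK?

Anders holds 100% of Vireo, so Anders controls Vireo.
In Kestrel, Anders's side holds only 11%, not > 75%.
So Anders does not control Kestrel.

No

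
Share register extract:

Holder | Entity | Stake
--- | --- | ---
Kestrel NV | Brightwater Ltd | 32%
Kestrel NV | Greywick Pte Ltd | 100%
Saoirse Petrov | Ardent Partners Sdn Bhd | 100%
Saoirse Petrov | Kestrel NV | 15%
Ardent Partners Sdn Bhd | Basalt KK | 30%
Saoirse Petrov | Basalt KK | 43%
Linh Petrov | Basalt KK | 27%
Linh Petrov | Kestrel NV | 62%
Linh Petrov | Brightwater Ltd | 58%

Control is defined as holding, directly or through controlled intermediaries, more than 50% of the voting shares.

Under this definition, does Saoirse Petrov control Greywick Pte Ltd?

No

Saoirse holds 100% of Ardent, so Saoirse controls Ardent.
Ardent and Saoirse together hold 30% + 43% = 73% of Basalt, so Saoirse controls Basalt.
Neither Saoirse nor any entity Saoirse controls holds any voting interest in Greywick.
So Saoirse does not control Greywick.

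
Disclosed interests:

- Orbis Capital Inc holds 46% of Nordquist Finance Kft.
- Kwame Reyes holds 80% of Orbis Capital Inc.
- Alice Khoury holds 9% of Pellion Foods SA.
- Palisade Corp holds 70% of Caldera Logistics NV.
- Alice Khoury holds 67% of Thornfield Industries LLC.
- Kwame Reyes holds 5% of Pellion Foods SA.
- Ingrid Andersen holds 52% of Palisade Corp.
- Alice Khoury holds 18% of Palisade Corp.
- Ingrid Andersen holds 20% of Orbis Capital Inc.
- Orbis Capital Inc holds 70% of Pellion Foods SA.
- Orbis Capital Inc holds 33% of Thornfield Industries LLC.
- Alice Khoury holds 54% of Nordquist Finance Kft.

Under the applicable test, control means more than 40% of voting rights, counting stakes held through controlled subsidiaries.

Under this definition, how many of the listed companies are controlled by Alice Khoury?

2

Alice holds 67% of Thornfield, so Alice controls Thornfield.
Alice holds 54% of Nordquist, so Alice controls Nordquist.
No other company's threshold is met.
Alice controls 2 companies.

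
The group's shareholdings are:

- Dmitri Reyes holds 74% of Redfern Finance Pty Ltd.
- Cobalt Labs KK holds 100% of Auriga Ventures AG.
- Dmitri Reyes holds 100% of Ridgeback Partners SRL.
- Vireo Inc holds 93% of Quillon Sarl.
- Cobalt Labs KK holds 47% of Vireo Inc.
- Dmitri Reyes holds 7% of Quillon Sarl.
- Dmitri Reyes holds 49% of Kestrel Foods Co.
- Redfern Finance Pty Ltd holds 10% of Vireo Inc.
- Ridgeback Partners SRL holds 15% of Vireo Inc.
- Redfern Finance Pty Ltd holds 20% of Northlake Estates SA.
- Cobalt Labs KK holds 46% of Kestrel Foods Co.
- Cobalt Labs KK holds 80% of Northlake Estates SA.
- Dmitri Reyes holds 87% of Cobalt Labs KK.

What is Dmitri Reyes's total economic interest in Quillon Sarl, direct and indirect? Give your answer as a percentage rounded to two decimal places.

Dmitri reaches Quillon along 4 paths.
Direct stake: 7% = 7%.
Via Cobalt → Vireo: 87% × 47% × 93% = 38.0277%.
Via Redfern → Vireo: 74% × 10% × 93% = 6.882%.
Via Ridgeback → Vireo: 100% × 15% × 93% = 13.95%.
Total: 7% + 38.0277% + 6.882% + 13.95% = 65.8597%.
Rounded: 65.86%.

65.86%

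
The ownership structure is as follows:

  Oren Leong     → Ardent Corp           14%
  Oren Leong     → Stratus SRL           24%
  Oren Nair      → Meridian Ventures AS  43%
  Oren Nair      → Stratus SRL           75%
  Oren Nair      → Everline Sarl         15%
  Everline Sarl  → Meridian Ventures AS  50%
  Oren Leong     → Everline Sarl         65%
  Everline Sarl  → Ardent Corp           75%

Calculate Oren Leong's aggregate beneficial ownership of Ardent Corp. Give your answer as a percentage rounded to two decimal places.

Oren Leong reaches Ardent along 2 paths.
Direct stake: 14% = 14%.
Via Everline: 65% × 75% = 48.75%.
Total: 14% + 48.75% = 62.75%.

62.75%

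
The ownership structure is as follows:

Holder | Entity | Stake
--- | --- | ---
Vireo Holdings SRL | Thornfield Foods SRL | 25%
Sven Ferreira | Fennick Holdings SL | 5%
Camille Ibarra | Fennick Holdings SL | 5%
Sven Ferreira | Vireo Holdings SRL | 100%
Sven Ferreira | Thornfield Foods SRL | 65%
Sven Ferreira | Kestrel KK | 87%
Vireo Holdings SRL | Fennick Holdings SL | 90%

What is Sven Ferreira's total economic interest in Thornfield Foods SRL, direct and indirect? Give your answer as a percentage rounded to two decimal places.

Sven reaches Thornfield along 2 paths.
Via Vireo: 100% × 25% = 25%.
Direct stake: 65% = 65%.
Total: 25% + 65% = 90%.
Rounded: 90.00%.

90.00%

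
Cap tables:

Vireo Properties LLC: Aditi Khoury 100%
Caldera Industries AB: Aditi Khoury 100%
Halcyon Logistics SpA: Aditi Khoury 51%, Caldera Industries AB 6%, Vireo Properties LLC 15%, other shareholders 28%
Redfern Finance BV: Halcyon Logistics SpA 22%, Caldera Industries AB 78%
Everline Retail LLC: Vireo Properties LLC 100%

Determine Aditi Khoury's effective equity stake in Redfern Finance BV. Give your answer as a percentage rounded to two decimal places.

93.84%

Aditi reaches Redfern along 4 paths.
Via Halcyon: 51% × 22% = 11.22%.
Via Caldera → Halcyon: 100% × 6% × 22% = 1.32%.
Via Vireo → Halcyon: 100% × 15% × 22% = 3.3%.
Via Caldera: 100% × 78% = 78%.
Total: 11.22% + 1.32% + 3.3% + 78% = 93.84%.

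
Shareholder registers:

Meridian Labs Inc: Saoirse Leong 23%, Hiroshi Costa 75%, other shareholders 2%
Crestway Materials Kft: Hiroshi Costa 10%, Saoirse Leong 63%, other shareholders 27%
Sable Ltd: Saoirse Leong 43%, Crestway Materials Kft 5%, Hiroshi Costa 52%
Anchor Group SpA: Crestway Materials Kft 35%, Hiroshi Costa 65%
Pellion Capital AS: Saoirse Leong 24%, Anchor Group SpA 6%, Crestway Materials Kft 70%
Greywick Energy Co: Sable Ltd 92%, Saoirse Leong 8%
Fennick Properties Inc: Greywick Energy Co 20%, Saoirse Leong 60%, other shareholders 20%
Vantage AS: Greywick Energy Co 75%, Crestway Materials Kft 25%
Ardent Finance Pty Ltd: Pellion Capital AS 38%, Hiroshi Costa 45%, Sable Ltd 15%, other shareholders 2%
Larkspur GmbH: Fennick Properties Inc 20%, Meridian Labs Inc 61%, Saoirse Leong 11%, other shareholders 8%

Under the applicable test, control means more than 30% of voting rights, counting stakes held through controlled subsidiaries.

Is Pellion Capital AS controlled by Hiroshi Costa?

Hiroshi holds 75% of Meridian, so Hiroshi controls Meridian.
Hiroshi holds 52% of Sable, so Hiroshi controls Sable.
Hiroshi holds 65% of Anchor, so Hiroshi controls Anchor.
Sable holds 92% of Greywick, so Hiroshi controls Greywick.
Greywick holds 75% of Vantage, so Hiroshi controls Vantage.
Hiroshi and Sable together hold 45% + 15% = 60% of Ardent, so Hiroshi controls Ardent.
Meridian holds 61% of Larkspur, so Hiroshi controls Larkspur.
In Pellion, Hiroshi's side holds only 6%, not > 30%.
So Hiroshi does not control Pellion.

No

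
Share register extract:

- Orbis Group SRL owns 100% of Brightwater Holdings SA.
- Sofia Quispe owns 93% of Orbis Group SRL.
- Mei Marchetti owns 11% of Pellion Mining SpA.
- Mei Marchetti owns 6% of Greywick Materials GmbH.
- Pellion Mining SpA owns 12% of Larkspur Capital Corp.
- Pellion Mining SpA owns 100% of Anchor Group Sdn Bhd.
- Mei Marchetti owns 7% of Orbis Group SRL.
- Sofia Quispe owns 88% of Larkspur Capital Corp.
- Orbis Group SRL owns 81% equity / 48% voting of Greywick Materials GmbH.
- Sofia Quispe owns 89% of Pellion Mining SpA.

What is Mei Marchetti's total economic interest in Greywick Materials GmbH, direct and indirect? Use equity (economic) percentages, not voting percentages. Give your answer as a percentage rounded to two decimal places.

11.67%

Mei reaches Greywick along 2 paths.
Via Orbis: 7% × 81% = 5.67%.
Direct stake: 6% = 6%.
Total: 5.67% + 6% = 11.67%.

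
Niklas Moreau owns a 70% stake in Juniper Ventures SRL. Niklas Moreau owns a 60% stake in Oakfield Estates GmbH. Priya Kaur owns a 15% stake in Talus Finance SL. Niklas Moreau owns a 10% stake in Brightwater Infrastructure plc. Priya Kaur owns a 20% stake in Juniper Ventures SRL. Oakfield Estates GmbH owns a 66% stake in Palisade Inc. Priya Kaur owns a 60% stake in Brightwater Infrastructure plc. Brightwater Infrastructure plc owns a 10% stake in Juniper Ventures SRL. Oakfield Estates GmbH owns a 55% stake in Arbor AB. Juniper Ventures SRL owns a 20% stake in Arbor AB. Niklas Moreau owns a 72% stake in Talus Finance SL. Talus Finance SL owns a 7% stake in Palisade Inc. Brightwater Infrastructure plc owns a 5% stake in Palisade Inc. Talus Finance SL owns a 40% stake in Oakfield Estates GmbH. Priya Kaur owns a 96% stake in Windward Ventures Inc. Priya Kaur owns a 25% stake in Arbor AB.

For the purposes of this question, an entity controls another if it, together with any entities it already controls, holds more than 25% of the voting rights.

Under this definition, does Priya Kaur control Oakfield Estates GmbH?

Priya holds 60% of Brightwater, so Priya controls Brightwater.
Priya holds 96% of Windward, so Priya controls Windward.
Priya and Brightwater together hold 20% + 10% = 30% of Juniper, so Priya controls Juniper.
Juniper and Priya together hold 20% + 25% = 45% of Arbor, so Priya controls Arbor.
Neither Priya nor any entity Priya controls holds any voting interest in Oakfield.
So Priya does not control Oakfield.

No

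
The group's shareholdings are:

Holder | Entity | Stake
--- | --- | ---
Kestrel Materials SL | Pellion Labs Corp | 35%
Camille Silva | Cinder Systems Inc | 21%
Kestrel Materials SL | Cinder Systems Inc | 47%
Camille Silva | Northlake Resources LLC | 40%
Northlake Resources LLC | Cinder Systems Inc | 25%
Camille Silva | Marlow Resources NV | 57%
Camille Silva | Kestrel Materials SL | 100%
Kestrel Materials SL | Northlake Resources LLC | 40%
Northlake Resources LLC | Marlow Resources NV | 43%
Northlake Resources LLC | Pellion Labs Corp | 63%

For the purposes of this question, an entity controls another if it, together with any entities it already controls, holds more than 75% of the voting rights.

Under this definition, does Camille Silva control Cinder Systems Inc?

Yes

Camille holds 100% of Kestrel, so Camille controls Kestrel.
Kestrel and Camille together hold 40% + 40% = 80% of Northlake, so Camille controls Northlake.
Northlake and Kestrel and Camille together hold 25% + 47% + 21% = 93% of Cinder, so Camille controls Cinder.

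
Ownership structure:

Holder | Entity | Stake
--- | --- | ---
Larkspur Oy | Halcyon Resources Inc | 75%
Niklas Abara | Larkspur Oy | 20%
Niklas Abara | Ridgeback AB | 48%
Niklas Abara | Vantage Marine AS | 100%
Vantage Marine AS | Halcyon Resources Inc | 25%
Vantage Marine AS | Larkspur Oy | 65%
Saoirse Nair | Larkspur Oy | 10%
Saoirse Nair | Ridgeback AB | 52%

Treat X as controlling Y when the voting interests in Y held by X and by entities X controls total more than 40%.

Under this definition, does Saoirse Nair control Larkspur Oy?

Saoirse holds 52% of Ridgeback, so Saoirse controls Ridgeback.
In Larkspur, Saoirse's side holds only 10%, not > 40%.
So Saoirse does not control Larkspur.

No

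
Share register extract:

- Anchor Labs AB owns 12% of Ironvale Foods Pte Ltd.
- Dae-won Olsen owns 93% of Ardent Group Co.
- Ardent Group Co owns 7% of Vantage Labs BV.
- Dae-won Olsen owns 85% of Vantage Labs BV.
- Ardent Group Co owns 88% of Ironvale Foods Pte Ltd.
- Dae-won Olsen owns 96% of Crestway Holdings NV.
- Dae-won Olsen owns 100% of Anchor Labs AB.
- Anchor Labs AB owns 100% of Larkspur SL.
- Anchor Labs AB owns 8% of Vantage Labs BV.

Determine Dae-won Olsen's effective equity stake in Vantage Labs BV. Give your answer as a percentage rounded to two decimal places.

99.51%

Dae-won reaches Vantage along 3 paths.
Via Anchor: 100% × 8% = 8%.
Direct stake: 85% = 85%.
Via Ardent: 93% × 7% = 6.51%.
Total: 8% + 85% + 6.51% = 99.51%.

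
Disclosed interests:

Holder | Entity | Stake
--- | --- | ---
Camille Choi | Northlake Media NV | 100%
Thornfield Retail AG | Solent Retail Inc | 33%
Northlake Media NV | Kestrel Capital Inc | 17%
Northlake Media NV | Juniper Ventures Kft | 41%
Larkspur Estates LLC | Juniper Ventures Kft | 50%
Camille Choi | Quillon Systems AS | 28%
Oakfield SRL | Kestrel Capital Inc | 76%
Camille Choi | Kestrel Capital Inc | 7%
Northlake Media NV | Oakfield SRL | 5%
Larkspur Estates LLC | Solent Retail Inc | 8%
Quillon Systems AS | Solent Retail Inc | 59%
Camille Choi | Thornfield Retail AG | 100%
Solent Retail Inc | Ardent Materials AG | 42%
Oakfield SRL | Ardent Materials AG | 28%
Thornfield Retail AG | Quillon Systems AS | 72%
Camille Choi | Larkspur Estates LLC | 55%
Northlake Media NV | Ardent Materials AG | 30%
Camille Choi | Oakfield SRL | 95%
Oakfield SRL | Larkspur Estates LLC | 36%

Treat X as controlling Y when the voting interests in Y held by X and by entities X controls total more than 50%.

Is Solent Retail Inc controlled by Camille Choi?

Yes

Camille holds 100% of Thornfield, so Camille controls Thornfield.
Thornfield and Camille together hold 72% + 28% = 100% of Quillon, so Camille controls Quillon.
Camille holds 100% of Northlake, so Camille controls Northlake.
Camille and Northlake together hold 95% + 5% = 100% of Oakfield, so Camille controls Oakfield.
Camille and Oakfield together hold 55% + 36% = 91% of Larkspur, so Camille controls Larkspur.
Quillon and Larkspur and Thornfield together hold 59% + 8% + 33% = 100% of Solent, so Camille controls Solent.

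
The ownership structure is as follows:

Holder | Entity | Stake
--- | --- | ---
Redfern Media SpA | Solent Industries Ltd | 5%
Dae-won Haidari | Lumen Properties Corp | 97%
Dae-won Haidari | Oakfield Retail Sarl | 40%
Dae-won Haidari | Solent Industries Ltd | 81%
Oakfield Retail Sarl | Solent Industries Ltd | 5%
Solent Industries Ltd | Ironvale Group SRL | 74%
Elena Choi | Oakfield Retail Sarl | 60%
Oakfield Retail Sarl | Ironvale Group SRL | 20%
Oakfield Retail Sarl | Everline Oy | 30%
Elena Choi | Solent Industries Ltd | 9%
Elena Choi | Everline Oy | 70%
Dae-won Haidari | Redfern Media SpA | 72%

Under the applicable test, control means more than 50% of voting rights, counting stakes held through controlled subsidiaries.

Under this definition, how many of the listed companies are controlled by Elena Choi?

2

Elena holds 60% of Oakfield, so Elena controls Oakfield.
Elena and Oakfield together hold 70% + 30% = 100% of Everline, so Elena controls Everline.
No other company's threshold is met.
Elena controls 2 companies.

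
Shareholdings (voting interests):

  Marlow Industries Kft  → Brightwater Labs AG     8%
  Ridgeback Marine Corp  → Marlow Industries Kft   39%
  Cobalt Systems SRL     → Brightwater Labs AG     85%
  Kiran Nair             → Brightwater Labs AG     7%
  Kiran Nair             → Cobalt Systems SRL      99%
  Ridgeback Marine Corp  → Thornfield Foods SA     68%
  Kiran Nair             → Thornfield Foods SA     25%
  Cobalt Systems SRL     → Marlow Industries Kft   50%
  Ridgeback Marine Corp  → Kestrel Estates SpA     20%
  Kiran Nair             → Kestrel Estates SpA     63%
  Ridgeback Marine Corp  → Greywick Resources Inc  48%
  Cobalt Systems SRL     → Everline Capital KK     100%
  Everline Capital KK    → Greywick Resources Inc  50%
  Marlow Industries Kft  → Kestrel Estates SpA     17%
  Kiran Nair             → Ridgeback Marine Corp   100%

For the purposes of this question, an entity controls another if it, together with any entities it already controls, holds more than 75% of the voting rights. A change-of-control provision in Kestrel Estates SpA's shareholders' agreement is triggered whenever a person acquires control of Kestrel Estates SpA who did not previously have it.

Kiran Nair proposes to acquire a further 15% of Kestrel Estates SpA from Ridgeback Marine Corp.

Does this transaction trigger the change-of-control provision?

The purchase adds only to Kiran's holdings (Ridgeback's stake shrinks), so Kiran is the only person who could newly come to control Kestrel.
Kiran holds 100% of Ridgeback, so Kiran controls Ridgeback.
Kiran holds 99% of Cobalt, so Kiran controls Cobalt.
Ridgeback and Cobalt together hold 39% + 50% = 89% of Marlow, so Kiran controls Marlow.
Kiran and Ridgeback and Marlow together hold 63% + 20% + 17% = 100% of Kestrel, so Kiran controls Kestrel.
So Kiran already controls Kestrel before the transaction.
After the purchase, Kiran's direct stake in Kestrel rises to 63% + 15% = 78%, and Ridgeback's stake falls to 5%.
Kiran controlled Kestrel already, so this is not a new person acquiring control; every other person's position is unchanged or reduced.
No new person acquires control, so the clause is not triggered.

No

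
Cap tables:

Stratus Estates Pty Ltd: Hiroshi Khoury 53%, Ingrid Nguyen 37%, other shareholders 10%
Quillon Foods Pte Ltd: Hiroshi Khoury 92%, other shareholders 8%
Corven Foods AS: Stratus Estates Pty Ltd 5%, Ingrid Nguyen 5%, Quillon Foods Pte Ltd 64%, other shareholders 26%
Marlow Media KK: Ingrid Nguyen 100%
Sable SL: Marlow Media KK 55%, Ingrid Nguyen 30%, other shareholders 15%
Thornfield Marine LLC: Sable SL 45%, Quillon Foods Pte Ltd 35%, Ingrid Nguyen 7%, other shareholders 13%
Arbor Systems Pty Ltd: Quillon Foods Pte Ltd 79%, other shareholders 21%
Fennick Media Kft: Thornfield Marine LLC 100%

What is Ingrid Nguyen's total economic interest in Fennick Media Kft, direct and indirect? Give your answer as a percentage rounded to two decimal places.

Ingrid reaches Fennick along 3 paths.
Via Marlow → Sable → Thornfield: 100% × 55% × 45% × 100% = 24.75%.
Via Sable → Thornfield: 30% × 45% × 100% = 13.5%.
Via Thornfield: 7% × 100% = 7%.
Total: 24.75% + 13.5% + 7% = 45.25%.

45.25%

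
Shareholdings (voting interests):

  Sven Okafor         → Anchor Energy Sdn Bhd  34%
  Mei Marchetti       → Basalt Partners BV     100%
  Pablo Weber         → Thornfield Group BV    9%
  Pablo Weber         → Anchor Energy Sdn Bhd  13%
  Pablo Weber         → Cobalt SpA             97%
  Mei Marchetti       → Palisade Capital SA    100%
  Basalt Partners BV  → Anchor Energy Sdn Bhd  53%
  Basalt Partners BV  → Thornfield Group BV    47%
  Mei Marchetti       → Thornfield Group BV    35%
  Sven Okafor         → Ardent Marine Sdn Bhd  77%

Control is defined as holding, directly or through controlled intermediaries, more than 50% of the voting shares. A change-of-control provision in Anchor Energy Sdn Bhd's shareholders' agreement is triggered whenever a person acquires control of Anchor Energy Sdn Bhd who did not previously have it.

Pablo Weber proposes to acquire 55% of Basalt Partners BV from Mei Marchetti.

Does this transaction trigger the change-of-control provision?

The purchase adds only to Pablo's holdings (Mei's stake shrinks), so Pablo is the only person who could newly come to control Anchor.
Pablo holds 97% of Cobalt, so Pablo controls Cobalt.
In Anchor, Pablo's side holds only 13%, not > 50%.
So before the transaction, Pablo does not control Anchor.
After the purchase, Pablo holds 55% of Basalt directly, and Mei's stake falls to 45%.
Pablo holds 55% of Basalt, so Pablo controls Basalt.
Basalt and Pablo together hold 53% + 13% = 66% of Anchor, so Pablo controls Anchor.
Pablo did not control Anchor before and does after, so the clause is triggered.

Yes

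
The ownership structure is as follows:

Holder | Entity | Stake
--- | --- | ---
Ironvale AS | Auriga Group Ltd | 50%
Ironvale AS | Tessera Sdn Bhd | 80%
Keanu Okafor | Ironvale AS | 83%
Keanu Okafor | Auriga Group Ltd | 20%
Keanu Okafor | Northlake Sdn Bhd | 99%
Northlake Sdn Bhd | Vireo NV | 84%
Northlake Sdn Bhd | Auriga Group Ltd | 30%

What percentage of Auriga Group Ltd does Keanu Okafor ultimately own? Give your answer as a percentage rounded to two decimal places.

Keanu reaches Auriga along 3 paths.
Via Ironvale: 83% × 50% = 41.5%.
Direct stake: 20% = 20%.
Via Northlake: 99% × 30% = 29.7%.
Total: 41.5% + 20% + 29.7% = 91.2%.
Rounded: 91.20%.

91.20%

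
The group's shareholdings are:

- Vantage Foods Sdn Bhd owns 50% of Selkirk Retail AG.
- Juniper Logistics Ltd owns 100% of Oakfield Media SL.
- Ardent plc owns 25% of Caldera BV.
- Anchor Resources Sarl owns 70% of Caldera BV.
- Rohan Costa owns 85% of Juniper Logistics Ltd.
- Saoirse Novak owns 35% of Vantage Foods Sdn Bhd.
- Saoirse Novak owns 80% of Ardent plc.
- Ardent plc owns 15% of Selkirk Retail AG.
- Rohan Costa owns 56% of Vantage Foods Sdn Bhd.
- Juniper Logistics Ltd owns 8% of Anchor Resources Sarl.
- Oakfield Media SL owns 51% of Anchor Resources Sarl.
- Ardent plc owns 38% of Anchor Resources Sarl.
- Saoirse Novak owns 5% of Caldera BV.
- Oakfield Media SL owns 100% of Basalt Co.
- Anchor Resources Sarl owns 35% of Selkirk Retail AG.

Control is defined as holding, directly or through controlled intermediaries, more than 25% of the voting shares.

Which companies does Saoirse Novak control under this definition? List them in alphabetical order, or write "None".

Anchor Resources Sarl, Ardent plc, Caldera BV, Selkirk Retail AG, Vantage Foods Sdn Bhd

Saoirse holds 35% of Vantage, so Saoirse controls Vantage.
Saoirse holds 80% of Ardent, so Saoirse controls Ardent.
Ardent holds 38% of Anchor, so Saoirse controls Anchor.
Ardent and Anchor and Vantage together hold 15% + 35% + 50% = 100% of Selkirk, so Saoirse controls Selkirk.
Ardent and Anchor and Saoirse together hold 25% + 70% + 5% = 100% of Caldera, so Saoirse controls Caldera.
No other company's threshold is met.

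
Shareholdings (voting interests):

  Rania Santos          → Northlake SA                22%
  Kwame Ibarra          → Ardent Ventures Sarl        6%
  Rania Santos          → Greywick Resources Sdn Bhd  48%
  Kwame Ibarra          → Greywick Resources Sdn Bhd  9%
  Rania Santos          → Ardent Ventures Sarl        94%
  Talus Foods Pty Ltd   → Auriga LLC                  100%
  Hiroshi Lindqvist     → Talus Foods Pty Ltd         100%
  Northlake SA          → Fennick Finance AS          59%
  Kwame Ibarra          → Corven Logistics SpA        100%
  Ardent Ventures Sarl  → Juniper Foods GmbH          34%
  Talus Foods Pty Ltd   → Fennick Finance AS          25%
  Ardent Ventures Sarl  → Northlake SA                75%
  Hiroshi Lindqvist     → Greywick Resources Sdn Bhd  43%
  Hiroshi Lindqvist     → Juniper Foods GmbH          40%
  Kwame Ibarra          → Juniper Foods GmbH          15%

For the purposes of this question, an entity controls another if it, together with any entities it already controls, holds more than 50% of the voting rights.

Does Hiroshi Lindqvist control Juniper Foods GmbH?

Hiroshi holds 100% of Talus, so Hiroshi controls Talus.
Talus holds 100% of Auriga, so Hiroshi controls Auriga.
In Juniper, Hiroshi's side holds only 40%, not > 50%.
So Hiroshi does not control Juniper.

No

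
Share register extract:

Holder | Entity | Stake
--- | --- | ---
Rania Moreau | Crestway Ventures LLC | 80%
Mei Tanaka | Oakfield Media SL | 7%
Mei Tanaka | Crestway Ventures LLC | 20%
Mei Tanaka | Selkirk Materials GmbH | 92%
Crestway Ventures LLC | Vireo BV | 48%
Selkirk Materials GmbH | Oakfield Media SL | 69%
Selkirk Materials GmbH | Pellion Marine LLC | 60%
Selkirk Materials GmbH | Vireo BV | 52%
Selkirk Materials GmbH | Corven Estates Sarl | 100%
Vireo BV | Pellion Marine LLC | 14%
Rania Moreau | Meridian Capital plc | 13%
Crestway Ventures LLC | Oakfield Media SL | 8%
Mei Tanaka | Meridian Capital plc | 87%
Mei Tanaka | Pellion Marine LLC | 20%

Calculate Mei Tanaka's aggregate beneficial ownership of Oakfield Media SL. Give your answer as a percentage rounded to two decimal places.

72.08%

Mei reaches Oakfield along 3 paths.
Direct stake: 7% = 7%.
Via Selkirk: 92% × 69% = 63.48%.
Via Crestway: 20% × 8% = 1.6%.
Total: 7% + 63.48% + 1.6% = 72.08%.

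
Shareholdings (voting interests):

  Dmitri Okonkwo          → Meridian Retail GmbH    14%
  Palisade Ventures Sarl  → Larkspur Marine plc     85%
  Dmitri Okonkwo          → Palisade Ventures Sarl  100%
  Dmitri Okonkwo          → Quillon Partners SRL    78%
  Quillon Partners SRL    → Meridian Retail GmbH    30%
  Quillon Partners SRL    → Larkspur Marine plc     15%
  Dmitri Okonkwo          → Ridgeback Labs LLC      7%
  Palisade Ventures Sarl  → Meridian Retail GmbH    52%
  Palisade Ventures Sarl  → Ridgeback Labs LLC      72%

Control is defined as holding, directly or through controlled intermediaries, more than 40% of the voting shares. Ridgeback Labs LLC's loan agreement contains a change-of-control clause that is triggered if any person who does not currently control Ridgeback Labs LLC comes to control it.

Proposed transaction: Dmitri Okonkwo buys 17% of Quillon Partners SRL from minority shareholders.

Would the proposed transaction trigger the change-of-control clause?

No

The purchase changes only Dmitri's holdings, so Dmitri is the only person who could newly come to control Ridgeback.
Dmitri holds 100% of Palisade, so Dmitri controls Palisade.
Palisade and Dmitri together hold 72% + 7% = 79% of Ridgeback, so Dmitri controls Ridgeback.
So Dmitri already controls Ridgeback before the transaction.
After the purchase, Dmitri's direct stake in Quillon rises to 78% + 17% = 95%.
Dmitri controlled Ridgeback already, so this is not a new person acquiring control; every other person's position is unchanged or reduced.
No new person acquires control, so the clause is not triggered.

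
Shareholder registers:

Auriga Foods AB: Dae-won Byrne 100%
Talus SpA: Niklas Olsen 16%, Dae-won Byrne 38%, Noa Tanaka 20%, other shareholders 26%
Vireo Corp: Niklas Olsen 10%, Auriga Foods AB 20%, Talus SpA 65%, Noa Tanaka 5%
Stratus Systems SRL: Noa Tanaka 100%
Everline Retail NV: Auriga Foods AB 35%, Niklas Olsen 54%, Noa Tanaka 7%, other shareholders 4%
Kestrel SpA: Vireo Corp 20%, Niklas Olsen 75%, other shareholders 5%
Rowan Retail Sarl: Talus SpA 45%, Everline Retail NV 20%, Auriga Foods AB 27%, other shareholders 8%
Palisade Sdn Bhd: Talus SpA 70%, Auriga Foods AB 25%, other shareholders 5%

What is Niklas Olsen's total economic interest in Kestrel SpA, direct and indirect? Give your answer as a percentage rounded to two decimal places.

79.08%

Niklas reaches Kestrel along 3 paths.
Via Vireo: 10% × 20% = 2%.
Via Talus → Vireo: 16% × 65% × 20% = 2.08%.
Direct stake: 75% = 75%.
Total: 2% + 2.08% + 75% = 79.08%.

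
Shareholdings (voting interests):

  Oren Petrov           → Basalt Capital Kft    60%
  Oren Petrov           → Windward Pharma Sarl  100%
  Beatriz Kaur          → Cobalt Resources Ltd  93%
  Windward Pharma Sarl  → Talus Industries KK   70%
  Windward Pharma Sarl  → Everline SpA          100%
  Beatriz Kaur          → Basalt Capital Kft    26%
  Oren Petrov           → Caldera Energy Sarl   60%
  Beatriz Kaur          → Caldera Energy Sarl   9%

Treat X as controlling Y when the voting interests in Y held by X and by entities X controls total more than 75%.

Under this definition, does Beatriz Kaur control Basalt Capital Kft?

Beatriz holds 93% of Cobalt, so Beatriz controls Cobalt.
In Basalt, Beatriz's side holds only 26%, not > 75%.
So Beatriz does not control Basalt.

No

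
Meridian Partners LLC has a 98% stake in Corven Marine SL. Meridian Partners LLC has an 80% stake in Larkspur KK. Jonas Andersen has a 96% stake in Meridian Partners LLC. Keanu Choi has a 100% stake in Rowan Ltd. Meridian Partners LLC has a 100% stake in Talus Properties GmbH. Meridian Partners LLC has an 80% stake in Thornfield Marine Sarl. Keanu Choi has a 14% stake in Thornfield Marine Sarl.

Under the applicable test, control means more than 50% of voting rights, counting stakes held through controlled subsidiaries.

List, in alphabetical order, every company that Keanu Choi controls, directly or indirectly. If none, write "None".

Keanu holds 100% of Rowan, so Keanu controls Rowan.
No other company's threshold is met.

Rowan Ltd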